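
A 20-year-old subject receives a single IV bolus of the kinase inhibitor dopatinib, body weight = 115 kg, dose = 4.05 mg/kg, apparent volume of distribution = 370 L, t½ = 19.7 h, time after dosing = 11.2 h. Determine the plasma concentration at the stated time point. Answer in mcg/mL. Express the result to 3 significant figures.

0.849 mcg/mL

Total dose = 4.05 × 115 = 465.8 mg
C₀ = Dose / Vd = 465.8 / 370 = 1.259 mg/L
k = ln2 / t½ = 0.693147 / 19.7 = 0.03519 h⁻¹
C = C₀ · e^(−k·t) = 1.259 × e^(−0.03519 × 11.2)
  = 1.259 × 0.6743 = 0.8489 mg/L
(0.8489 mg/L = 0.8489 mcg/mL)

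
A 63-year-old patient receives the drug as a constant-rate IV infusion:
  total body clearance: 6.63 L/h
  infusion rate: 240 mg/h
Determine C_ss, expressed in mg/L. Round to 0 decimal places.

At steady state Css = R₀ / CL = 240 / 6.630 = 36.20 mg/L

36 mg/L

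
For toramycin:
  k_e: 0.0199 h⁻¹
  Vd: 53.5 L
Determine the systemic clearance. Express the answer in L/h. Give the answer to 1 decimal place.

CL = k × Vd = 0.0199 × 53.5 = 1.065 L/h

1.1 L/h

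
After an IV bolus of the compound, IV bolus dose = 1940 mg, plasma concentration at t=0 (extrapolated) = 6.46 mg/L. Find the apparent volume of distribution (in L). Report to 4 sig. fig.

300.3 L

Vd = Dose / C₀ = 1940 / 6.46 = 300.3 L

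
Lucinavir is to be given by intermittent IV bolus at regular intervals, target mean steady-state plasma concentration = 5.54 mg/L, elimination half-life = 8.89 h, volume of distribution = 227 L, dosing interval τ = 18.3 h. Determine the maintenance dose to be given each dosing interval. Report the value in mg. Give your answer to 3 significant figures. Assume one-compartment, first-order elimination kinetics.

1790 mg

k = ln2 / t½ = 0.693147 / 8.89 = 0.07797 h⁻¹
CL = k × Vd = 0.07797 × 227 = 17.70 L/h
At steady state, Dose/τ = Css × CL.
Dose = Css × CL × τ = 5.54 × 17.70 × 18.3 = 1794 mg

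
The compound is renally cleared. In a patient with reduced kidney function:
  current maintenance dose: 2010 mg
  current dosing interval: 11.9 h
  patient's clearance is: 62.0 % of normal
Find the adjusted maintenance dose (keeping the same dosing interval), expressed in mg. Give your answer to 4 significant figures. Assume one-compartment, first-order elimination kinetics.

To keep the same average steady-state level, dosing rate must scale with clearance.
CL ratio = 62.0 / 100 = 0.6200
New dose (same interval) = 2010 × 0.6200 = 1246 mg

1246 mg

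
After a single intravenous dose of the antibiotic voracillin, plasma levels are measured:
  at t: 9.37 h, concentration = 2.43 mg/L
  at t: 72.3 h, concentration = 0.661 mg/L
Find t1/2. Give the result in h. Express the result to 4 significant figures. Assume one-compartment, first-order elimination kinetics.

k = ln(C₁/C₂) / (t₂ − t₁) = ln(2.43/0.661) / (72.3 − 9.37)
  = 1.302 / 62.93 = 0.02069 h⁻¹
t½ = ln2 / k = 0.693147 / 0.02069 = 33.50 h

33.50 h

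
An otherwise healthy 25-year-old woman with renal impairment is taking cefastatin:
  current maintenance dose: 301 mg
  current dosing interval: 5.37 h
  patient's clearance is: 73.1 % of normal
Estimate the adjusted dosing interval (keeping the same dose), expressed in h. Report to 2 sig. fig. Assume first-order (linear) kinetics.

7.3 h

To keep the same average steady-state level, dosing rate must scale with clearance.
CL ratio = 73.1 / 100 = 0.7310
New interval (same dose) = 5.37 / 0.7310 = 7.346 h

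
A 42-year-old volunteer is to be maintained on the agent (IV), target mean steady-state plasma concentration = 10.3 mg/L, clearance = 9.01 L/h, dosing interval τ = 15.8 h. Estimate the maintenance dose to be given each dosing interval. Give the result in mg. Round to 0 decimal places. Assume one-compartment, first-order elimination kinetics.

1466 mg

At steady state, Dose/τ = Css × CL.
Dose = Css × CL × τ = 10.3 × 9.010 × 15.8 = 1466 mg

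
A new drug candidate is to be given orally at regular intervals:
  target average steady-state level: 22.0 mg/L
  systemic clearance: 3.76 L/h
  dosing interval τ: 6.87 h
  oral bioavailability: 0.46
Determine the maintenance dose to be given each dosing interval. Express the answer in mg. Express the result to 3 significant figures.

At steady state, F × (Dose/τ) = Css × CL.
Dose = Css × CL × τ / F = 22.0 × 3.760 × 6.87 / 0.46 = 1235 mg

1240 mg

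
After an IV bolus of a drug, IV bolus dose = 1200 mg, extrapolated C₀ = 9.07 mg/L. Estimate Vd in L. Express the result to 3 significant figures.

Vd = Dose / C₀ = 1200 / 9.07 = 132.3 L

132 L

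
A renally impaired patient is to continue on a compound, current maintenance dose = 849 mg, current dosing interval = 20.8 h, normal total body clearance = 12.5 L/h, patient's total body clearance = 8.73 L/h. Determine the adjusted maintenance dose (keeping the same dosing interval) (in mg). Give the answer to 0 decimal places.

593 mg

To keep the same average steady-state level, dosing rate must scale with clearance.
CL ratio = 8.73 / 12.5 = 0.6984
New dose (same interval) = 849 × 0.6984 = 592.9 mg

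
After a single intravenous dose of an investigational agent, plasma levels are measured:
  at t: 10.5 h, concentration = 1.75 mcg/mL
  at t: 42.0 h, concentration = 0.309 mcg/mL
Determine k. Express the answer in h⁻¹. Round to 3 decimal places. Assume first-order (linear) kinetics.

0.055 h⁻¹

k = ln(C₁/C₂) / (t₂ − t₁) = ln(1.75/0.309) / (42.0 − 10.5)
  = 1.734 / 31.50 = 0.05505 h⁻¹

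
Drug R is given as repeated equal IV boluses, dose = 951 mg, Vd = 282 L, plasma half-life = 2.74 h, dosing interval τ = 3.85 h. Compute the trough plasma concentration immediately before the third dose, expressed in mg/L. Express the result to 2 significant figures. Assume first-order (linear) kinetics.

1.8 mg/L

C₀ per dose = Dose / Vd = 951 / 282 = 3.372 mg/L
k = ln2 / t½ = 0.693147 / 2.74 = 0.2530 h⁻¹
Fraction remaining after one interval: r = e^(−kτ) = e^(−0.2530 × 3.85) = 0.3776
Before dose 3, 2 doses have been given (aged 1τ, 2τ).
C_trough = C₀ × (r + r²) = 3.372 × (0.3776 + 0.1426) = 1.754 mg/L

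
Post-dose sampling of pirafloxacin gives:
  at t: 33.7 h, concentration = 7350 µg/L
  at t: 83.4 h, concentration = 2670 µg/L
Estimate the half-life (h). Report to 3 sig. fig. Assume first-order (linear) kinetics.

k = ln(C₁/C₂) / (t₂ − t₁) = ln(7350/2670) / (83.4 − 33.7)
  = 1.013 / 49.70 = 0.02038 h⁻¹
t½ = ln2 / k = 0.693147 / 0.02038 = 34.01 h

34.0 h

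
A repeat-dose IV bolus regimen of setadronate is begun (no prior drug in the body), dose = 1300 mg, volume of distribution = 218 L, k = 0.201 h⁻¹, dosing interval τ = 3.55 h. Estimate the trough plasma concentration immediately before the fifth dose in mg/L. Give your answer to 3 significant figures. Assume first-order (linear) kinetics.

5.40 mg/L

C₀ per dose = Dose / Vd = 1300 / 218 = 5.963 mg/L
Fraction remaining after one interval: r = e^(−kτ) = e^(−0.2010 × 3.55) = 0.4899
Before dose 5, 4 doses have been given (aged 1τ, 2τ, 3τ, 4τ).
C_trough = C₀ × (r + r² + … + r^4) = C₀ × r(1−r^4)/(1−r)
        = 5.963 × 0.4899 × (1 − 0.05760) / (1 − 0.4899) = 5.397 mg/L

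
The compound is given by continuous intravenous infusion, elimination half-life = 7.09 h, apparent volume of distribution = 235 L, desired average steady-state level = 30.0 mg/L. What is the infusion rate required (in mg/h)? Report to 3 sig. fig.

k = ln2 / t½ = 0.693147 / 7.09 = 0.09776 h⁻¹
CL = k × Vd = 0.09776 × 235 = 22.97 L/h
At steady state, infusion rate R₀ = Css × CL = 30.0 × 22.97 = 689.1 mg/h

689 mg/h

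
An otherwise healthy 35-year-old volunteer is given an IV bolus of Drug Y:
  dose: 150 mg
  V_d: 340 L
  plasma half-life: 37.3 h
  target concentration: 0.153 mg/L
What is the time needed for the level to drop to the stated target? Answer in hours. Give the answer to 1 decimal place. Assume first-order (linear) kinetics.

C₀ = Dose / Vd = 150.0 / 340 = 0.4412 mg/L
k = ln2 / t½ = 0.693147 / 37.3 = 0.01858 h⁻¹
t = ln(C₀ / C) / k = ln(0.4412 / 0.153) / 0.01858
  = ln(2.884) / 0.01858 = 1.059 / 0.01858 = 57.00 h

57.0 h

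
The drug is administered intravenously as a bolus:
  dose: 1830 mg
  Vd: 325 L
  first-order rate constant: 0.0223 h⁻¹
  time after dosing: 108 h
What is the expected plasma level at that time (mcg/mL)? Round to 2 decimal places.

C₀ = Dose / Vd = 1830 / 325 = 5.631 mg/L
C = C₀ · e^(−k·t) = 5.631 × e^(−0.02230 × 108)
  = 5.631 × 0.08996 = 0.5066 mg/L
(0.5066 mg/L = 0.5066 mcg/mL)

0.51 mcg/mL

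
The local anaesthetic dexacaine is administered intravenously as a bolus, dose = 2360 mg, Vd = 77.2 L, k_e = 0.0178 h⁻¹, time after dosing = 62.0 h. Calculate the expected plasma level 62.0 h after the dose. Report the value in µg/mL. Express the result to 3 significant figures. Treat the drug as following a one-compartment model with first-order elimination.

C₀ = Dose / Vd = 2360 / 77.2 = 30.57 mg/L
C = C₀ · e^(−k·t) = 30.57 × e^(−0.01780 × 62.0)
  = 30.57 × 0.3317 = 10.14 mg/L
(10.14 mg/L = 10.14 µg/mL)

10.1 µg/mL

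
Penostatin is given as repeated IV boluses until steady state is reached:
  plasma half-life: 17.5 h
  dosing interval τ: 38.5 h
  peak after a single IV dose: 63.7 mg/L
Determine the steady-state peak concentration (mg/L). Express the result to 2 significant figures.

k = ln2 / t½ = 0.693147 / 17.5 = 0.03961 h⁻¹
e^(−kτ) = e^(−0.03961 × 38.5) = 0.2176
Accumulation ratio R = 1 / (1 − e^(−kτ)) = 1 / (1 − 0.2176) = 1.278
Steady-state peak = C₀ × R = 63.7 × 1.278 = 81.41 mg/L

81 mg/L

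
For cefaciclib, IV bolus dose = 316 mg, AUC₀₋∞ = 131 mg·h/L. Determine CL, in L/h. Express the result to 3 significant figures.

CL = Dose / AUC = 316 / 131 = 2.412 L/h

2.41 L/h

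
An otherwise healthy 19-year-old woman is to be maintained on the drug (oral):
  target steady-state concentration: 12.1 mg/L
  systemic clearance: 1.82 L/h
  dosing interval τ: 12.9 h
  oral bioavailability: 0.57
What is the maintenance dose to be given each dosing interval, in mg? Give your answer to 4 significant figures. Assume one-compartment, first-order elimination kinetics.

498.4 mg

At steady state, F × (Dose/τ) = Css × CL.
Dose = Css × CL × τ / F = 12.1 × 1.820 × 12.9 / 0.57 = 498.4 mg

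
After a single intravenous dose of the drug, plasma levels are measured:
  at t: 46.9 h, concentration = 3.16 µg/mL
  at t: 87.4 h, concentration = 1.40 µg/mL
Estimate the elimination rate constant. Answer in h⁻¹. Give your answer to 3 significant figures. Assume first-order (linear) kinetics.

k = ln(C₁/C₂) / (t₂ − t₁) = ln(3.16/1.40) / (87.4 − 46.9)
  = 0.8141 / 40.50 = 0.02010 h⁻¹

0.0201 h⁻¹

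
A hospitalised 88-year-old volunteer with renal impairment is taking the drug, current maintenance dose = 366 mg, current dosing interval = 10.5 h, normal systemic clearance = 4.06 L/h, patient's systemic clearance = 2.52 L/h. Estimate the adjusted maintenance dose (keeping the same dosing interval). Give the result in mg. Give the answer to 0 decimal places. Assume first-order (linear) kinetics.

To keep the same average steady-state level, dosing rate must scale with clearance.
CL ratio = 2.52 / 4.06 = 0.6207
New dose (same interval) = 366 × 0.6207 = 227.2 mg

227 mg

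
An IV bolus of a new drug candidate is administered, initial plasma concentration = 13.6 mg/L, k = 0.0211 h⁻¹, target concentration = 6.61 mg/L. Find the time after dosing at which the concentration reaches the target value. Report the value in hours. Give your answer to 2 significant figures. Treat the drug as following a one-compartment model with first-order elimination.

t = ln(C₀ / C) / k = ln(13.60 / 6.61) / 0.02110
  = ln(2.057) / 0.02110 = 0.7212 / 0.02110 = 34.18 h

34 h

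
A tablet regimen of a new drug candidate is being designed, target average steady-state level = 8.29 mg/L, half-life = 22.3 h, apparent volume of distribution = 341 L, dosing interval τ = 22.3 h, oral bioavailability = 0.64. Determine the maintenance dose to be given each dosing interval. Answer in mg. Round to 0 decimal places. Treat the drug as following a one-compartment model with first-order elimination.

3062 mg

k = ln2 / t½ = 0.693147 / 22.3 = 0.03108 h⁻¹
CL = k × Vd = 0.03108 × 341 = 10.60 L/h
At steady state, F × (Dose/τ) = Css × CL.
Dose = Css × CL × τ / F = 8.29 × 10.60 × 22.3 / 0.64 = 3062 mg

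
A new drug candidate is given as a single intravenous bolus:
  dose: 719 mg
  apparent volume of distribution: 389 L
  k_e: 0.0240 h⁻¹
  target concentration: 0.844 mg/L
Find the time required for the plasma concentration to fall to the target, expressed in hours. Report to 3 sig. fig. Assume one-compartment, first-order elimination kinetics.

C₀ = Dose / Vd = 719.0 / 389 = 1.848 mg/L
t = ln(C₀ / C) / k = ln(1.848 / 0.844) / 0.02400
  = ln(2.190) / 0.02400 = 0.7839 / 0.02400 = 32.66 h

32.7 h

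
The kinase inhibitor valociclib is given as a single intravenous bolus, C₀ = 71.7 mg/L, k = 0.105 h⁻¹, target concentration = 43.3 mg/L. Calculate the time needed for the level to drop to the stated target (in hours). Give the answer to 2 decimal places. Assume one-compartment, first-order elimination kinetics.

t = ln(C₀ / C) / k = ln(71.70 / 43.3) / 0.1050
  = ln(1.656) / 0.1050 = 0.5044 / 0.1050 = 4.804 h

4.80 h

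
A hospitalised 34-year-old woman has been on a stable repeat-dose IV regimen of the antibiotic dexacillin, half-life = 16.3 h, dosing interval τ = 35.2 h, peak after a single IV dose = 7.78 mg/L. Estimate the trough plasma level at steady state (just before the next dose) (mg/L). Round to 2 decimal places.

k = ln2 / t½ = 0.693147 / 16.3 = 0.04252 h⁻¹
e^(−kτ) = e^(−0.04252 × 35.2) = 0.2239
Accumulation ratio R = 1 / (1 − e^(−kτ)) = 1 / (1 − 0.2239) = 1.288
Steady-state trough = C₀ × R × e^(−kτ) = 7.78 × 1.288 × 0.2239 = 2.244 mg/L

2.24 mg/L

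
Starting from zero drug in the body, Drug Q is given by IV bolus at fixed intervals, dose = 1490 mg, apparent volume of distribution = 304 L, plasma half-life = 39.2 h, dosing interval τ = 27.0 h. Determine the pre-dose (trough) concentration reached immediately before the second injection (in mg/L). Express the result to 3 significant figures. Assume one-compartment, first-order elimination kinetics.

3.04 mg/L

C₀ per dose = Dose / Vd = 1490 / 304 = 4.901 mg/L
k = ln2 / t½ = 0.693147 / 39.2 = 0.01768 h⁻¹
Fraction remaining after one interval: r = e^(−kτ) = e^(−0.01768 × 27.0) = 0.6204
Before dose 2, 1 dose has been given (aged 1τ).
C_trough = C₀ × r = 4.901 × 0.6204 = 3.041 mg/L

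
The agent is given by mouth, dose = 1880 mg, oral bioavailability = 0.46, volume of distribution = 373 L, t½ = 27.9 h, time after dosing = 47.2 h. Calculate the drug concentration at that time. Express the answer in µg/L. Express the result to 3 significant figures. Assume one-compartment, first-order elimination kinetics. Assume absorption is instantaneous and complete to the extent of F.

718 µg/L

Amount reaching circulation = F × Dose = 0.46 × 1880 = 864.8 mg
C₀ = F·Dose / Vd = 864.8 / 373 = 2.318 mg/L
k = ln2 / t½ = 0.693147 / 27.9 = 0.02484 h⁻¹
C = C₀ · e^(−k·t) = 2.318 × e^(−0.02484 × 47.2)
  = 2.318 × 0.3096 = 0.7177 mg/L
Convert: 0.7177 mg/L × 1000 = 717.7 µg/L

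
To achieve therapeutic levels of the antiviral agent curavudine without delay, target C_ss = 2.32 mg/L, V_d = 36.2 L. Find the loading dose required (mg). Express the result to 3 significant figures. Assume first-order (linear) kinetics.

LD = Css × Vd = 2.32 × 36.2 = 83.98 mg

84.0 mg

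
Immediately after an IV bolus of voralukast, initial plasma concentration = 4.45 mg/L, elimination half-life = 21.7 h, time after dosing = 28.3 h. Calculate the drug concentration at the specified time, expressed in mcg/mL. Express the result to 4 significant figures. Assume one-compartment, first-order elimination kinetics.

k = ln2 / t½ = 0.693147 / 21.7 = 0.03194 h⁻¹
C = C₀ · e^(−k·t) = 4.450 × e^(−0.03194 × 28.3)
  = 4.450 × 0.4050 = 1.802 mg/L
(1.802 mg/L = 1.802 mcg/mL)

1.802 mcg/mL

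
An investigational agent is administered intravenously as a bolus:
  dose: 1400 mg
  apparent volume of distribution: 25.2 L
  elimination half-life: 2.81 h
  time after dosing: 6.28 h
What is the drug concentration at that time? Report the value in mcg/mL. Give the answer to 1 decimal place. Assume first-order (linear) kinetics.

11.8 mcg/mL

C₀ = Dose / Vd = 1400 / 25.2 = 55.56 mg/L
k = ln2 / t½ = 0.693147 / 2.81 = 0.2467 h⁻¹
C = C₀ · e^(−k·t) = 55.56 × e^(−0.2467 × 6.28)
  = 55.56 × 0.2124 = 11.80 mg/L
(11.80 mg/L = 11.80 mcg/mL)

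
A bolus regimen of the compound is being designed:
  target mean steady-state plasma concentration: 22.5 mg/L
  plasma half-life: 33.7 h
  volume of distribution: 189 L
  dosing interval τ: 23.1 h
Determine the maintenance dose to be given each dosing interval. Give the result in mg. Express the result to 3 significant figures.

k = ln2 / t½ = 0.693147 / 33.7 = 0.02057 h⁻¹
CL = k × Vd = 0.02057 × 189 = 3.888 L/h
At steady state, Dose/τ = Css × CL.
Dose = Css × CL × τ = 22.5 × 3.888 × 23.1 = 2021 mg

2020 mg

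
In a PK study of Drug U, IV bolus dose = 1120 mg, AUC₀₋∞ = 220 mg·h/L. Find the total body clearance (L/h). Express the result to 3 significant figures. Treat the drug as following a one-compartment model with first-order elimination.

5.09 L/h

CL = Dose / AUC = 1120 / 220 = 5.091 L/h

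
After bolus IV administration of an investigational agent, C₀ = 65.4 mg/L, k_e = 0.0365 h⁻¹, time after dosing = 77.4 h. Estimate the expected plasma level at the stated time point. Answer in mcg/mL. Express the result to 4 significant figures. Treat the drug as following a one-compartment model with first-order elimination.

3.878 mcg/mL

C = C₀ · e^(−k·t) = 65.40 × e^(−0.03650 × 77.4)
  = 65.40 × 0.05930 = 3.878 mg/L
(3.878 mg/L = 3.878 mcg/mL)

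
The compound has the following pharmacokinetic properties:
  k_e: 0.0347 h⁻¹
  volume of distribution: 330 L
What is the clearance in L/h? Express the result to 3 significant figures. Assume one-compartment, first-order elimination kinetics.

CL = k × Vd = 0.0347 × 330 = 11.45 L/h

11.5 L/h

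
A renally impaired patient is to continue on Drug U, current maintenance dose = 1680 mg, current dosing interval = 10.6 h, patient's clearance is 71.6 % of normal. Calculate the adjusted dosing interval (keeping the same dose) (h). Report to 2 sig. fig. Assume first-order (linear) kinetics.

To keep the same average steady-state level, dosing rate must scale with clearance.
CL ratio = 71.6 / 100 = 0.7160
New interval (same dose) = 10.6 / 0.7160 = 14.80 h

15 h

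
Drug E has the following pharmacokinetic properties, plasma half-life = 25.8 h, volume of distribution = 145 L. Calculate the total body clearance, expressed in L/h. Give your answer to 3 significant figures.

3.90 L/h

k = ln2 / t½ = 0.693147 / 25.8 = 0.02687 h⁻¹
CL = k × Vd = 0.02687 × 145 = 3.896 L/h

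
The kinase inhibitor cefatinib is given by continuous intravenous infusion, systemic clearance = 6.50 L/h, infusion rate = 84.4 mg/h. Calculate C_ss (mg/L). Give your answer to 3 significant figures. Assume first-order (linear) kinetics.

13.0 mg/L

At steady state Css = R₀ / CL = 84.4 / 6.500 = 12.98 mg/L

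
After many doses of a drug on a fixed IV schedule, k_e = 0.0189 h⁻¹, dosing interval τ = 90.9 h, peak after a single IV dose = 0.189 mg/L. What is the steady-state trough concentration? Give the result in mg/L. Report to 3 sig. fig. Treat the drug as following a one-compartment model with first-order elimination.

e^(−kτ) = e^(−0.01890 × 90.9) = 0.1794
Accumulation ratio R = 1 / (1 − e^(−kτ)) = 1 / (1 − 0.1794) = 1.219
Steady-state trough = C₀ × R × e^(−kτ) = 0.189 × 1.219 × 0.1794 = 0.04133 mg/L

0.0413 mg/L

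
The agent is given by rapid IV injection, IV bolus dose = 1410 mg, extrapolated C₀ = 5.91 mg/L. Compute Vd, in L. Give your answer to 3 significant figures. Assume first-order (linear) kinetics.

239 L

Vd = Dose / C₀ = 1410 / 5.91 = 238.6 L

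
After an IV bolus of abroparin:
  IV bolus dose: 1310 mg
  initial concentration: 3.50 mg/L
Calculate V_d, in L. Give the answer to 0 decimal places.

Vd = Dose / C₀ = 1310 / 3.50 = 374.3 L

374 L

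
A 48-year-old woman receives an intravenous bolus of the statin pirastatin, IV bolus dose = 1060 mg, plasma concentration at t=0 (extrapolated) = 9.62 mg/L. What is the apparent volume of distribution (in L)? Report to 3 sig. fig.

110 L

Vd = Dose / C₀ = 1060 / 9.62 = 110.2 L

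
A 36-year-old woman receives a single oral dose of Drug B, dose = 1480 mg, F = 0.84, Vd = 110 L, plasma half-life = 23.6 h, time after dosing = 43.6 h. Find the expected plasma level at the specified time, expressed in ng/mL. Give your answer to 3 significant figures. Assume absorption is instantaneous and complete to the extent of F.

Amount reaching circulation = F × Dose = 0.84 × 1480 = 1243 mg
C₀ = F·Dose / Vd = 1243 / 110 = 11.30 mg/L
k = ln2 / t½ = 0.693147 / 23.6 = 0.02937 h⁻¹
C = C₀ · e^(−k·t) = 11.30 × e^(−0.02937 × 43.6)
  = 11.30 × 0.2779 = 3.140 mg/L
Convert: 3.140 mg/L × 1000 = 3140 ng/mL

3140 ng/mL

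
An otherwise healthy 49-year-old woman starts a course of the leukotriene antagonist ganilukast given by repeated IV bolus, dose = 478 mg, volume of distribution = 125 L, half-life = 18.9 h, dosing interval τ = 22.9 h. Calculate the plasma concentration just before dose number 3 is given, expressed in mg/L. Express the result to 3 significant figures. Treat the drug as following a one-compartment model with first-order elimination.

2.36 mg/L

C₀ per dose = Dose / Vd = 478 / 125 = 3.824 mg/L
k = ln2 / t½ = 0.693147 / 18.9 = 0.03667 h⁻¹
Fraction remaining after one interval: r = e^(−kτ) = e^(−0.03667 × 22.9) = 0.4318
Before dose 3, 2 doses have been given (aged 1τ, 2τ).
C_trough = C₀ × (r + r²) = 3.824 × (0.4318 + 0.1865) = 2.364 mg/L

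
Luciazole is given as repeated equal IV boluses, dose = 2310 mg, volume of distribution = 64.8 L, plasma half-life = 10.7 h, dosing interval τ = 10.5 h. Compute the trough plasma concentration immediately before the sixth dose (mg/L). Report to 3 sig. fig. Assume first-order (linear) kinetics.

35.4 mg/L

C₀ per dose = Dose / Vd = 2310 / 64.8 = 35.65 mg/L
k = ln2 / t½ = 0.693147 / 10.7 = 0.06478 h⁻¹
Fraction remaining after one interval: r = e^(−kτ) = e^(−0.06478 × 10.5) = 0.5065
Before dose 6, 5 doses have been given (aged 1τ, 2τ, 3τ, 4τ, 5τ).
C_trough = C₀ × (r + r² + … + r^5) = C₀ × r(1−r^5)/(1−r)
        = 35.65 × 0.5065 × (1 − 0.03333) / (1 − 0.5065) = 35.37 mg/L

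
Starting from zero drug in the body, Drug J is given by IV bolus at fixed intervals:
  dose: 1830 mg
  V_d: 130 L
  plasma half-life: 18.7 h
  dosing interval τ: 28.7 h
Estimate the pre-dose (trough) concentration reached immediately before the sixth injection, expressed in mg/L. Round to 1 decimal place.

C₀ per dose = Dose / Vd = 1830 / 130 = 14.08 mg/L
k = ln2 / t½ = 0.693147 / 18.7 = 0.03707 h⁻¹
Fraction remaining after one interval: r = e^(−kτ) = e^(−0.03707 × 28.7) = 0.3451
Before dose 6, 5 doses have been given (aged 1τ, 2τ, 3τ, 4τ, 5τ).
C_trough = C₀ × (r + r² + … + r^5) = C₀ × r(1−r^5)/(1−r)
        = 14.08 × 0.3451 × (1 − 0.004895) / (1 − 0.3451) = 7.383 mg/L

7.4 mg/L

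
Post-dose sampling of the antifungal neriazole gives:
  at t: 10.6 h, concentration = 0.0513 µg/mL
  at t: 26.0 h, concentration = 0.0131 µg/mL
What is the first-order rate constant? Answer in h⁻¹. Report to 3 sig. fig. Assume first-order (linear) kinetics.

k = ln(C₁/C₂) / (t₂ − t₁) = ln(0.0513/0.0131) / (26.0 − 10.6)
  = 1.365 / 15.40 = 0.08864 h⁻¹

0.0886 h⁻¹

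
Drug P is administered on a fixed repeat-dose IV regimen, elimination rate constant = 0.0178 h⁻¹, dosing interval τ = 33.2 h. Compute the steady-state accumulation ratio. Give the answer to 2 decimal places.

2.24

e^(−kτ) = e^(−0.01780 × 33.2) = 0.5538
Accumulation ratio R = 1 / (1 − e^(−kτ)) = 1 / (1 − 0.5538) = 2.241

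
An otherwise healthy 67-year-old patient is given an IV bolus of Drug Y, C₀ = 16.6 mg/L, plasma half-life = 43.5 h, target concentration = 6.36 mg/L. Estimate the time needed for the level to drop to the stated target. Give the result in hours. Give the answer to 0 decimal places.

60 h

k = ln2 / t½ = 0.693147 / 43.5 = 0.01593 h⁻¹
t = ln(C₀ / C) / k = ln(16.60 / 6.36) / 0.01593
  = ln(2.610) / 0.01593 = 0.9594 / 0.01593 = 60.23 h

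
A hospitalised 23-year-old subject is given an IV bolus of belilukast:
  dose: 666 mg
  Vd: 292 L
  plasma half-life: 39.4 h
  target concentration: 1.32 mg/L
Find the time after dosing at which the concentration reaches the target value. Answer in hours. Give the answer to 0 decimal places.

C₀ = Dose / Vd = 666.0 / 292 = 2.281 mg/L
k = ln2 / t½ = 0.693147 / 39.4 = 0.01759 h⁻¹
t = ln(C₀ / C) / k = ln(2.281 / 1.32) / 0.01759
  = ln(1.728) / 0.01759 = 0.5470 / 0.01759 = 31.10 h

31 h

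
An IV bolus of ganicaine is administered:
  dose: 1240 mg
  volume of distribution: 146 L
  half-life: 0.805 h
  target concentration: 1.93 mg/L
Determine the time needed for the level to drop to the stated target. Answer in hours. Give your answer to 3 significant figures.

C₀ = Dose / Vd = 1240 / 146 = 8.493 mg/L
k = ln2 / t½ = 0.693147 / 0.805 = 0.8611 h⁻¹
t = ln(C₀ / C) / k = ln(8.493 / 1.93) / 0.8611
  = ln(4.401) / 0.8611 = 1.482 / 0.8611 = 1.721 h

1.72 h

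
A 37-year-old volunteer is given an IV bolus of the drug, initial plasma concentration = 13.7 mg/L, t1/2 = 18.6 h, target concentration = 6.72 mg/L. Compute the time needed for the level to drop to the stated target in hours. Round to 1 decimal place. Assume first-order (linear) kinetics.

19.1 h

k = ln2 / t½ = 0.693147 / 18.6 = 0.03727 h⁻¹
t = ln(C₀ / C) / k = ln(13.70 / 6.72) / 0.03727
  = ln(2.039) / 0.03727 = 0.7125 / 0.03727 = 19.12 h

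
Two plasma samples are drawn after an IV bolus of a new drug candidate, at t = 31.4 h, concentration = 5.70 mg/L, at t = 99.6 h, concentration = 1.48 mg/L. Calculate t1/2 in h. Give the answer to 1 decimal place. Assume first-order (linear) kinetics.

k = ln(C₁/C₂) / (t₂ − t₁) = ln(5.70/1.48) / (99.6 − 31.4)
  = 1.348 / 68.20 = 0.01977 h⁻¹
t½ = ln2 / k = 0.693147 / 0.01977 = 35.06 h

35.1 h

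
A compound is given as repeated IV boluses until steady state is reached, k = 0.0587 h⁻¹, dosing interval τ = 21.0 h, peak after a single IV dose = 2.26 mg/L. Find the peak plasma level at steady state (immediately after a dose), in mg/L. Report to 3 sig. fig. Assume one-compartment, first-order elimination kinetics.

e^(−kτ) = e^(−0.05870 × 21.0) = 0.2915
Accumulation ratio R = 1 / (1 − e^(−kτ)) = 1 / (1 − 0.2915) = 1.411
Steady-state peak = C₀ × R = 2.26 × 1.411 = 3.189 mg/L

3.19 mg/L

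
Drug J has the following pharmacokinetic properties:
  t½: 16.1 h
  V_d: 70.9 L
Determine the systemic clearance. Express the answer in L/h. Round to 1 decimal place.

k = ln2 / t½ = 0.693147 / 16.1 = 0.04305 h⁻¹
CL = k × Vd = 0.04305 × 70.9 = 3.052 L/h

3.1 L/h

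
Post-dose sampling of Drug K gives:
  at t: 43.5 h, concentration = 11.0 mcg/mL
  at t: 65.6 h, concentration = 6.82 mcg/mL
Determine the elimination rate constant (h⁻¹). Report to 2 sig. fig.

0.022 h⁻¹

k = ln(C₁/C₂) / (t₂ − t₁) = ln(11.0/6.82) / (65.6 − 43.5)
  = 0.4780 / 22.10 = 0.02163 h⁻¹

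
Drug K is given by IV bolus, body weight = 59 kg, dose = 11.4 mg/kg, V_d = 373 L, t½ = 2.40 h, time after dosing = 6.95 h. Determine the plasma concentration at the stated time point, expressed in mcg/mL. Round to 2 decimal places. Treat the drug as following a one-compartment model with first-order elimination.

Total dose = 11.4 × 59 = 672.6 mg
C₀ = Dose / Vd = 672.6 / 373 = 1.803 mg/L
k = ln2 / t½ = 0.693147 / 2.40 = 0.2888 h⁻¹
C = C₀ · e^(−k·t) = 1.803 × e^(−0.2888 × 6.95)
  = 1.803 × 0.1344 = 0.2423 mg/L
(0.2423 mg/L = 0.2423 mcg/mL)

0.24 mcg/mL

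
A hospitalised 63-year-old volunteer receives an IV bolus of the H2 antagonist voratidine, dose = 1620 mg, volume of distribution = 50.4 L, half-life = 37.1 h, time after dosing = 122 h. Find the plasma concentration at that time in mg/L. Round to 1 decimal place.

3.3 mg/L

C₀ = Dose / Vd = 1620 / 50.4 = 32.14 mg/L
k = ln2 / t½ = 0.693147 / 37.1 = 0.01868 h⁻¹
C = C₀ · e^(−k·t) = 32.14 × e^(−0.01868 × 122)
  = 32.14 × 0.1024 = 3.291 mg/L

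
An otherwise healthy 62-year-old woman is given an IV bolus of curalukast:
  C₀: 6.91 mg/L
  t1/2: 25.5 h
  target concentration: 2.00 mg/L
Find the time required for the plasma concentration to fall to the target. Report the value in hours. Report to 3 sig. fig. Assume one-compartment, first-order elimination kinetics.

45.6 h

k = ln2 / t½ = 0.693147 / 25.5 = 0.02718 h⁻¹
t = ln(C₀ / C) / k = ln(6.910 / 2.00) / 0.02718
  = ln(3.455) / 0.02718 = 1.240 / 0.02718 = 45.62 h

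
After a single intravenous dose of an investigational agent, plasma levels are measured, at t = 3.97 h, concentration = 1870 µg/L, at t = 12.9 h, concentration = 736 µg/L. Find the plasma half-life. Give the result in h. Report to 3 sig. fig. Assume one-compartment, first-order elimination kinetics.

k = ln(C₁/C₂) / (t₂ − t₁) = ln(1870/736) / (12.9 − 3.97)
  = 0.9325 / 8.930 = 0.1044 h⁻¹
t½ = ln2 / k = 0.693147 / 0.1044 = 6.639 h

6.64 h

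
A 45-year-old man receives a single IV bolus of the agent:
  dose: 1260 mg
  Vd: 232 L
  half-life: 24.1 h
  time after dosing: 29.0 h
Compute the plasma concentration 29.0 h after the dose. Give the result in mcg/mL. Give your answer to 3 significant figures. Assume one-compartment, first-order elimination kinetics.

2.36 mcg/mL

C₀ = Dose / Vd = 1260 / 232 = 5.431 mg/L
k = ln2 / t½ = 0.693147 / 24.1 = 0.02876 h⁻¹
C = C₀ · e^(−k·t) = 5.431 × e^(−0.02876 × 29.0)
  = 5.431 × 0.4343 = 2.359 mg/L
(2.359 mg/L = 2.359 mcg/mL)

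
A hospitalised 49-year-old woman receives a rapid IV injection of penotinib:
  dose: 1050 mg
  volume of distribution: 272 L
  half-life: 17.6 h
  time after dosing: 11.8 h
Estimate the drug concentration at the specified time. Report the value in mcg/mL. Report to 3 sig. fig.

C₀ = Dose / Vd = 1050 / 272 = 3.860 mg/L
k = ln2 / t½ = 0.693147 / 17.6 = 0.03938 h⁻¹
C = C₀ · e^(−k·t) = 3.860 × e^(−0.03938 × 11.8)
  = 3.860 × 0.6283 = 2.425 mg/L
(2.425 mg/L = 2.425 mcg/mL)

2.43 mcg/mL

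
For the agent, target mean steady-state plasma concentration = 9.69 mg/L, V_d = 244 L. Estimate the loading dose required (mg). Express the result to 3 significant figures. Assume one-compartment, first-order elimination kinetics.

LD = Css × Vd = 9.69 × 244 = 2364 mg

2360 mg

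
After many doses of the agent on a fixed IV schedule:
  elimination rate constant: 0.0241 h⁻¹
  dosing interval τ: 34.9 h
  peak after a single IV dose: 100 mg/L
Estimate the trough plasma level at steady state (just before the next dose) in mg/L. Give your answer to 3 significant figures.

e^(−kτ) = e^(−0.02410 × 34.9) = 0.4312
Accumulation ratio R = 1 / (1 − e^(−kτ)) = 1 / (1 − 0.4312) = 1.758
Steady-state trough = C₀ × R × e^(−kτ) = 100 × 1.758 × 0.4312 = 75.80 mg/L

75.8 mg/L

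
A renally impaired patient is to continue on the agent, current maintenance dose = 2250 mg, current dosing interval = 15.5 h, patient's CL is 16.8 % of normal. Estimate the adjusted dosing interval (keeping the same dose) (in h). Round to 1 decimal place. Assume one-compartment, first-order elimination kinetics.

92.3 h

To keep the same average steady-state level, dosing rate must scale with clearance.
CL ratio = 16.8 / 100 = 0.1680
New interval (same dose) = 15.5 / 0.1680 = 92.26 h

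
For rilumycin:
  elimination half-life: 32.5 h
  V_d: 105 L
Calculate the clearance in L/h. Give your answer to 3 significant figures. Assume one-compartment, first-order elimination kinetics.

2.24 L/h

k = ln2 / t½ = 0.693147 / 32.5 = 0.02133 h⁻¹
CL = k × Vd = 0.02133 × 105 = 2.240 L/h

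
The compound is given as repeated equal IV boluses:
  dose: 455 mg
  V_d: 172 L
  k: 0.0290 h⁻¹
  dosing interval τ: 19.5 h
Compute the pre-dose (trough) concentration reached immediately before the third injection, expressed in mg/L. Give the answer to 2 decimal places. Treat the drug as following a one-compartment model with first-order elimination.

2.36 mg/L

C₀ per dose = Dose / Vd = 455 / 172 = 2.645 mg/L
Fraction remaining after one interval: r = e^(−kτ) = e^(−0.02900 × 19.5) = 0.5681
Before dose 3, 2 doses have been given (aged 1τ, 2τ).
C_trough = C₀ × (r + r²) = 2.645 × (0.5681 + 0.3227) = 2.356 mg/L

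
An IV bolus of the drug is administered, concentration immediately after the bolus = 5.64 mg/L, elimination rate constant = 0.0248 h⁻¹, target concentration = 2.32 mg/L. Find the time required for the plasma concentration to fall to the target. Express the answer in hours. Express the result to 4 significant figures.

35.82 h

t = ln(C₀ / C) / k = ln(5.640 / 2.32) / 0.02480
  = ln(2.431) / 0.02480 = 0.8883 / 0.02480 = 35.82 h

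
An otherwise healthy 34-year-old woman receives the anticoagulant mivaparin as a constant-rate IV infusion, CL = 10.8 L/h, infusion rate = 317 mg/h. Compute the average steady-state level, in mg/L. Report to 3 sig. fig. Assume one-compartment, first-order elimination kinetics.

At steady state Css = R₀ / CL = 317 / 10.80 = 29.35 mg/L

29.4 mg/L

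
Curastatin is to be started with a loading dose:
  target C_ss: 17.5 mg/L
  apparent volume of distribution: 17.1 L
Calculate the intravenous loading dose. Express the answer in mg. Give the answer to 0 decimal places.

299 mg

LD = Css × Vd = 17.5 × 17.1 = 299.3 mg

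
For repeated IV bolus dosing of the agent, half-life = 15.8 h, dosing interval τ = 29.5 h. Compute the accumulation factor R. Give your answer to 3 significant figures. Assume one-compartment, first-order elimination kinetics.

1.38

k = ln2 / t½ = 0.693147 / 15.8 = 0.04387 h⁻¹
e^(−kτ) = e^(−0.04387 × 29.5) = 0.2741
Accumulation ratio R = 1 / (1 − e^(−kτ)) = 1 / (1 − 0.2741) = 1.378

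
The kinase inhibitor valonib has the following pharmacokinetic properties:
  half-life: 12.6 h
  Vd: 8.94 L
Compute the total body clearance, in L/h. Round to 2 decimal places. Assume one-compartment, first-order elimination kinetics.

0.49 L/h

k = ln2 / t½ = 0.693147 / 12.6 = 0.05501 h⁻¹
CL = k × Vd = 0.05501 × 8.94 = 0.4918 L/h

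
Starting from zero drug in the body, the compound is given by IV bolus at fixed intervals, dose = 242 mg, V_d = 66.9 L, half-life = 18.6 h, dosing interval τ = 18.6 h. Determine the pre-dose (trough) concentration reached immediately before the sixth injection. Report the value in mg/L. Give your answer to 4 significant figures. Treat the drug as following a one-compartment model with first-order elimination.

C₀ per dose = Dose / Vd = 242 / 66.9 = 3.617 mg/L
k = ln2 / t½ = 0.693147 / 18.6 = 0.03727 h⁻¹
Fraction remaining after one interval: r = e^(−kτ) = e^(−0.03727 × 18.6) = 0.5000
Before dose 6, 5 doses have been given (aged 1τ, 2τ, 3τ, 4τ, 5τ).
C_trough = C₀ × (r + r² + … + r^5) = C₀ × r(1−r^5)/(1−r)
        = 3.617 × 0.5000 × (1 − 0.03125) / (1 − 0.5000) = 3.504 mg/L

3.504 mg/L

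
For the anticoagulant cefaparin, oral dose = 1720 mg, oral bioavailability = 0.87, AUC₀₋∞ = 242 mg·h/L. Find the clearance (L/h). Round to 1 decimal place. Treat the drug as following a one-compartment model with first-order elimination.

6.2 L/h

CL = F·Dose / AUC = 0.87 × 1720 / 242 = 6.183 L/h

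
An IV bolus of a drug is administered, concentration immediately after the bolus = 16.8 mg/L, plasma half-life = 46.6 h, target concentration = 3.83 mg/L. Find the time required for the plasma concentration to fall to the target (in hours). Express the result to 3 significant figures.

k = ln2 / t½ = 0.693147 / 46.6 = 0.01487 h⁻¹
t = ln(C₀ / C) / k = ln(16.80 / 3.83) / 0.01487
  = ln(4.386) / 0.01487 = 1.478 / 0.01487 = 99.39 h

99.4 h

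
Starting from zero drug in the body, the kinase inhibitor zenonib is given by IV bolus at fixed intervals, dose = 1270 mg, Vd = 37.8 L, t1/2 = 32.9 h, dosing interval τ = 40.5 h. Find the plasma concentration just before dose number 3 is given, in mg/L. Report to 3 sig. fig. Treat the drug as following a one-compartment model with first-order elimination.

C₀ per dose = Dose / Vd = 1270 / 37.8 = 33.60 mg/L
k = ln2 / t½ = 0.693147 / 32.9 = 0.02107 h⁻¹
Fraction remaining after one interval: r = e^(−kτ) = e^(−0.02107 × 40.5) = 0.4260
Before dose 3, 2 doses have been given (aged 1τ, 2τ).
C_trough = C₀ × (r + r²) = 33.60 × (0.4260 + 0.1815) = 20.41 mg/L

20.4 mg/L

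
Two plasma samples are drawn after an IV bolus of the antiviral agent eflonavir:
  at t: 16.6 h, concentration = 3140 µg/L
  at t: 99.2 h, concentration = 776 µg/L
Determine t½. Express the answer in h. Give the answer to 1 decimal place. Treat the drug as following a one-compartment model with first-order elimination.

41.0 h

k = ln(C₁/C₂) / (t₂ − t₁) = ln(3140/776) / (99.2 − 16.6)
  = 1.398 / 82.60 = 0.01692 h⁻¹
t½ = ln2 / k = 0.693147 / 0.01692 = 40.97 h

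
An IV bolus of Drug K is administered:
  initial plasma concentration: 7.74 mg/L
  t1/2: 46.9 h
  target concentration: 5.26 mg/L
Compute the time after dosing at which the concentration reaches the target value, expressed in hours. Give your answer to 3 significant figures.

26.1 h

k = ln2 / t½ = 0.693147 / 46.9 = 0.01478 h⁻¹
t = ln(C₀ / C) / k = ln(7.740 / 5.26) / 0.01478
  = ln(1.471) / 0.01478 = 0.3859 / 0.01478 = 26.11 h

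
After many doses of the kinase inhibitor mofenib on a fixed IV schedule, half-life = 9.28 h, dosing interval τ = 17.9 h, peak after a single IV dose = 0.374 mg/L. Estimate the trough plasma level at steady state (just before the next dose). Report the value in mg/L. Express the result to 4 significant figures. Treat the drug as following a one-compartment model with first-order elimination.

k = ln2 / t½ = 0.693147 / 9.28 = 0.07469 h⁻¹
e^(−kτ) = e^(−0.07469 × 17.9) = 0.2626
Accumulation ratio R = 1 / (1 − e^(−kτ)) = 1 / (1 − 0.2626) = 1.356
Steady-state trough = C₀ × R × e^(−kτ) = 0.374 × 1.356 × 0.2626 = 0.1332 mg/L

0.1332 mg/L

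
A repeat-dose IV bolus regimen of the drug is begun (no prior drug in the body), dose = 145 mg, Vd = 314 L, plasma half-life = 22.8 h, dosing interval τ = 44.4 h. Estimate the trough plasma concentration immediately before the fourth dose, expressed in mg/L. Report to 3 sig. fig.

C₀ per dose = Dose / Vd = 145 / 314 = 0.4618 mg/L
k = ln2 / t½ = 0.693147 / 22.8 = 0.03040 h⁻¹
Fraction remaining after one interval: r = e^(−kτ) = e^(−0.03040 × 44.4) = 0.2593
Before dose 4, 3 doses have been given (aged 1τ, 2τ, 3τ).
C_trough = C₀ × (r + r² + … + r^3) = C₀ × r(1−r^3)/(1−r)
        = 0.4618 × 0.2593 × (1 − 0.01743) / (1 − 0.2593) = 0.1588 mg/L

0.159 mg/L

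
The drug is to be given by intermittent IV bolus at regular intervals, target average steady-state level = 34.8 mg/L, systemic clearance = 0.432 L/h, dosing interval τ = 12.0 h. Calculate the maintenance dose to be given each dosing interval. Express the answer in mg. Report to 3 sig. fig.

At steady state, Dose/τ = Css × CL.
Dose = Css × CL × τ = 34.8 × 0.4320 × 12.0 = 180.4 mg

180 mg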